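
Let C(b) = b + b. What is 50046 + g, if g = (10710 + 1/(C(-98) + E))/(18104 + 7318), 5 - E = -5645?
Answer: 6939015785389/138651588 ≈ 50046.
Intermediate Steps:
E = 5650 (E = 5 - 1*(-5645) = 5 + 5645 = 5650)
C(b) = 2*b
g = 58412341/138651588 (g = (10710 + 1/(2*(-98) + 5650))/(18104 + 7318) = (10710 + 1/(-196 + 5650))/25422 = (10710 + 1/5454)*(1/25422) = (58412341/5454)*(1/25422) = 58412341/138651588 ≈ 0.42129)
50046 + g = 50046 + 58412341/138651588 = 6939015785389/138651588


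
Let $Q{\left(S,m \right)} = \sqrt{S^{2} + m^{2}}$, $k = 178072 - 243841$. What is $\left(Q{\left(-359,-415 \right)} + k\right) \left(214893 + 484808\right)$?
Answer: $-46018635069 + 699701 \sqrt{301106} \approx -4.5635 \cdot 10^{10}$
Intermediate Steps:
$k = -65769$ ($k = 178072 - 243841 = -65769$)
$\left(Q{\left(-359,-415 \right)} + k\right) \left(214893 + 484808\right) = \left(\sqrt{\left(-359\right)^{2} + \left(-415\right)^{2}} - 65769\right) \left(214893 + 484808\right) = \left(\sqrt{128881 + 172225} - 65769\right) 699701 = \left(\sqrt{301106} - 65769\right) 699701 = \left(-65769 + \sqrt{301106}\right) 699701 = -46018635069 + 699701 \sqrt{301106}$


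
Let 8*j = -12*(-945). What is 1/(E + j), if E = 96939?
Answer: 2/196713 ≈ 1.0167e-5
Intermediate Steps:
j = 2835/2 (j = (-12*(-945))/8 = (⅛)*11340 = 2835/2 ≈ 1417.5)
1/(E + j) = 1/(96939 + 2835/2) = 1/(196713/2) = 2/196713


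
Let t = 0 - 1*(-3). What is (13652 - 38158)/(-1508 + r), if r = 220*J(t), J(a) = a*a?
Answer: -12253/236 ≈ -51.919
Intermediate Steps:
t = 3 (t = 0 + 3 = 3)
J(a) = a²
r = 1980 (r = 220*3² = 220*9 = 1980)
(13652 - 38158)/(-1508 + r) = (13652 - 38158)/(-1508 + 1980) = -24506/472 = -24506*1/472 = -12253/236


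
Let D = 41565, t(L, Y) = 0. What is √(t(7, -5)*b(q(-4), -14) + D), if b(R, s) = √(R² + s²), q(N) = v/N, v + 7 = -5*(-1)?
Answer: √41565 ≈ 203.88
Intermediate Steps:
v = -2 (v = -7 - 5*(-1) = -7 + 5 = -2)
q(N) = -2/N
√(t(7, -5)*b(q(-4), -14) + D) = √(0*√((-2/(-4))² + (-14)²) + 41565) = √(0*√((-2*(-¼))² + 196) + 41565) = √(0*√((½)² + 196) + 41565) = √(0*√(¼ + 196) + 41565) = √(0*√(785/4) + 41565) = √(0*(√785/2) + 41565) = √(0 + 41565) = √41565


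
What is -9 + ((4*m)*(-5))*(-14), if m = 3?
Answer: 831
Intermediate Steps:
-9 + ((4*m)*(-5))*(-14) = -9 + ((4*3)*(-5))*(-14) = -9 + (12*(-5))*(-14) = -9 - 60*(-14) = -9 + 840 = 831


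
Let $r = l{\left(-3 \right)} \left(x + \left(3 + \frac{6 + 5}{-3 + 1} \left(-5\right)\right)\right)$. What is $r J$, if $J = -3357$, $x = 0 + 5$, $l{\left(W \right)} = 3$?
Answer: $- \frac{715041}{2} \approx -3.5752 \cdot 10^{5}$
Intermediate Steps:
$x = 5$
$r = \frac{213}{2}$ ($r = 3 \left(5 + \left(3 + \frac{6 + 5}{-3 + 1} \left(-5\right)\right)\right) = 3 \left(5 + \left(3 + \frac{11}{-2} \left(-5\right)\right)\right) = 3 \left(5 + \left(3 + 11 \left(- \frac{1}{2}\right) \left(-5\right)\right)\right) = 3 \left(5 + \left(3 - - \frac{55}{2}\right)\right) = 3 \left(5 + \left(3 + \frac{55}{2}\right)\right) = 3 \left(5 + \frac{61}{2}\right) = 3 \cdot \frac{71}{2} = \frac{213}{2} \approx 106.5$)
$r J = \frac{213}{2} \left(-3357\right) = - \frac{715041}{2}$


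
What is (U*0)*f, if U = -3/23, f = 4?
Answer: 0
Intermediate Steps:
U = -3/23 (U = -3*1/23 = -3/23 ≈ -0.13043)
(U*0)*f = -3/23*0*4 = 0*4 = 0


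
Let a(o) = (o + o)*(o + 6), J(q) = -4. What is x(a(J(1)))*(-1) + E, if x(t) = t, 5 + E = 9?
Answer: 20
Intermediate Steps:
E = 4 (E = -5 + 9 = 4)
a(o) = 2*o*(6 + o) (a(o) = (2*o)*(6 + o) = 2*o*(6 + o))
x(a(J(1)))*(-1) + E = (2*(-4)*(6 - 4))*(-1) + 4 = (2*(-4)*2)*(-1) + 4 = -16*(-1) + 4 = 16 + 4 = 20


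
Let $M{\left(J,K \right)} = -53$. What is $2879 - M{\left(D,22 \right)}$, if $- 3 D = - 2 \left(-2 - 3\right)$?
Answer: $2932$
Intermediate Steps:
$D = - \frac{10}{3}$ ($D = - \frac{\left(-2\right) \left(-2 - 3\right)}{3} = - \frac{\left(-2\right) \left(-5\right)}{3} = \left(- \frac{1}{3}\right) 10 = - \frac{10}{3} \approx -3.3333$)
$2879 - M{\left(D,22 \right)} = 2879 - -53 = 2879 + 53 = 2932$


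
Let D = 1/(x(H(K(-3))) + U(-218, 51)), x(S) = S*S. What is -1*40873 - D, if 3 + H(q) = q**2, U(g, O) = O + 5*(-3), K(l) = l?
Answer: -2942857/72 ≈ -40873.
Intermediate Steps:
U(g, O) = -15 + O (U(g, O) = O - 15 = -15 + O)
H(q) = -3 + q**2
x(S) = S**2
D = 1/72 (D = 1/((-3 + (-3)**2)**2 + (-15 + 51)) = 1/((-3 + 9)**2 + 36) = 1/(6**2 + 36) = 1/(36 + 36) = 1/72 ≈ 0.013889)
-1*40873 - D = -1*40873 - 1*1/72 = -40873 - 1/72 = -2942857/72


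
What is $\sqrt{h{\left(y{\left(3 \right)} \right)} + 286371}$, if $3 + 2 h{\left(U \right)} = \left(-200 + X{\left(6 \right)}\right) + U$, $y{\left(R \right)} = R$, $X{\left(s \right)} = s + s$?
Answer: $\sqrt{286277} \approx 535.05$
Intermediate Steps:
$X{\left(s \right)} = 2 s$
$h{\left(U \right)} = - \frac{191}{2} + \frac{U}{2}$ ($h{\left(U \right)} = - \frac{3}{2} + \frac{\left(-200 + 2 \cdot 6\right) + U}{2} = - \frac{3}{2} + \frac{\left(-200 + 12\right) + U}{2} = - \frac{3}{2} + \frac{-188 + U}{2} = - \frac{3}{2} + \left(-94 + \frac{U}{2}\right) = - \frac{191}{2} + \frac{U}{2}$)
$\sqrt{h{\left(y{\left(3 \right)} \right)} + 286371} = \sqrt{\left(- \frac{191}{2} + \frac{1}{2} \cdot 3\right) + 286371} = \sqrt{\left(- \frac{191}{2} + \frac{3}{2}\right) + 286371} = \sqrt{-94 + 286371} = \sqrt{286277}$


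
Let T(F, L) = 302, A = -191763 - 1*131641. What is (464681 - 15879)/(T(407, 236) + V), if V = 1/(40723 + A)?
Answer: 126867798162/85369661 ≈ 1486.1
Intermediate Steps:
A = -323404 (A = -191763 - 131641 = -323404)
V = -1/282681 (V = 1/(40723 - 323404) = 1/(-282681) = -1/282681 ≈ -3.5376e-6)
(464681 - 15879)/(T(407, 236) + V) = (464681 - 15879)/(302 - 1/282681) = 448802/(85369661/282681) = 448802*(282681/85369661) = 126867798162/85369661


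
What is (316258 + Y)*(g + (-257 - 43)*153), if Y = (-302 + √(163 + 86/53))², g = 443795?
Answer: 8596207535845/53 - 1201642900*√18497/53 ≈ 1.5911e+11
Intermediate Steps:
Y = (-302 + 5*√18497/53)² (Y = (-302 + √(163 + 86*(1/53)))² = (-302 + √(163 + 86/53))² = (-302 + √(8725/53))² = (-302 + 5*√18497/53)² ≈ 83619.)
(316258 + Y)*(g + (-257 - 43)*153) = (316258 + (4842537/53 - 3020*√18497/53))*(443795 + (-257 - 43)*153) = (21604211/53 - 3020*√18497/53)*(443795 - 300*153) = (21604211/53 - 3020*√18497/53)*(443795 - 45900) = (21604211/53 - 3020*√18497/53)*397895 = 8596207535845/53 - 1201642900*√18497/53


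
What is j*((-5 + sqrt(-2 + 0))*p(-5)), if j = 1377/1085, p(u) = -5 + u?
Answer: 13770/217 - 2754*I*sqrt(2)/217 ≈ 63.456 - 17.948*I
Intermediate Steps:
j = 1377/1085 (j = 1377*(1/1085) = 1377/1085 ≈ 1.2691)
j*((-5 + sqrt(-2 + 0))*p(-5)) = 1377*((-5 + sqrt(-2 + 0))*(-5 - 5))/1085 = 1377*((-5 + sqrt(-2))*(-10))/1085 = 1377*((-5 + I*sqrt(2))*(-10))/1085 = 1377*(50 - 10*I*sqrt(2))/1085 = 13770/217 - 2754*I*sqrt(2)/217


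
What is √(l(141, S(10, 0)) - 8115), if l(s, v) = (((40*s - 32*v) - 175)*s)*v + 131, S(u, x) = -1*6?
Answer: I*√4793806 ≈ 2189.5*I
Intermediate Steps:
S(u, x) = -6
l(s, v) = 131 + s*v*(-175 - 32*v + 40*s) (l(s, v) = (((-32*v + 40*s) - 175)*s)*v + 131 = ((-175 - 32*v + 40*s)*s)*v + 131 = (s*(-175 - 32*v + 40*s))*v + 131 = s*v*(-175 - 32*v + 40*s) + 131 = 131 + s*v*(-175 - 32*v + 40*s))
√(l(141, S(10, 0)) - 8115) = √((131 - 175*141*(-6) - 32*141*(-6)² + 40*(-6)*141²) - 8115) = √((131 + 148050 - 32*141*36 + 40*(-6)*19881) - 8115) = √((131 + 148050 - 162432 - 4771440) - 8115) = √(-4785691 - 8115) = √(-4793806) = I*√4793806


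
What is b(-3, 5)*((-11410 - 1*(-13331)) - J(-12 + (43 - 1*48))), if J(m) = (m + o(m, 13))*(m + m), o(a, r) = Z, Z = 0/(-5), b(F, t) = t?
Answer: 6715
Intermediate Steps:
Z = 0 (Z = 0*(-⅕) = 0)
o(a, r) = 0
J(m) = 2*m² (J(m) = (m + 0)*(m + m) = m*(2*m) = 2*m²)
b(-3, 5)*((-11410 - 1*(-13331)) - J(-12 + (43 - 1*48))) = 5*((-11410 - 1*(-13331)) - 2*(-12 + (43 - 1*48))²) = 5*((-11410 + 13331) - 2*(-12 + (43 - 48))²) = 5*(1921 - 2*(-12 - 5)²) = 5*(1921 - 2*(-17)²) = 5*(1921 - 2*289) = 5*(1921 - 1*578) = 5*(1921 - 578) = 5*1343 = 6715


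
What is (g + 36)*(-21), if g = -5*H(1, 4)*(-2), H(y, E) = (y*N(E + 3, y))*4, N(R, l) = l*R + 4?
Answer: -9996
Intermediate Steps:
N(R, l) = 4 + R*l (N(R, l) = R*l + 4 = 4 + R*l)
H(y, E) = 4*y*(4 + y*(3 + E)) (H(y, E) = (y*(4 + (E + 3)*y))*4 = (y*(4 + (3 + E)*y))*4 = (y*(4 + y*(3 + E)))*4 = 4*y*(4 + y*(3 + E)))
g = 440 (g = -20*(4 + 1*(3 + 4))*(-2) = -20*(4 + 1*7)*(-2) = -20*(4 + 7)*(-2) = -20*11*(-2) = -5*44*(-2) = -220*(-2) = 440)
(g + 36)*(-21) = (440 + 36)*(-21) = 476*(-21) = -9996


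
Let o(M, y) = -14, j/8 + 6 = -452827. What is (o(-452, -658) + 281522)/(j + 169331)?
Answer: -93836/1151111 ≈ -0.081518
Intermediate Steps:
j = -3622664 (j = -48 + 8*(-452827) = -48 - 3622616 = -3622664)
(o(-452, -658) + 281522)/(j + 169331) = (-14 + 281522)/(-3622664 + 169331) = 281508/(-3453333) = 281508*(-1/3453333) = -93836/1151111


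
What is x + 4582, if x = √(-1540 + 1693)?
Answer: 4582 + 3*√17 ≈ 4594.4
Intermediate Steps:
x = 3*√17 (x = √153 = 3*√17 ≈ 12.369)
x + 4582 = 3*√17 + 4582 = 4582 + 3*√17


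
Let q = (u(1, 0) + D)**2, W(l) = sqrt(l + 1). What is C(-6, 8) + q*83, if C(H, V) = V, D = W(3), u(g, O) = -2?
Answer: 8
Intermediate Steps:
W(l) = sqrt(1 + l)
D = 2 (D = sqrt(1 + 3) = sqrt(4) = 2)
q = 0 (q = (-2 + 2)**2 = 0**2 = 0)
C(-6, 8) + q*83 = 8 + 0*83 = 8 + 0 = 8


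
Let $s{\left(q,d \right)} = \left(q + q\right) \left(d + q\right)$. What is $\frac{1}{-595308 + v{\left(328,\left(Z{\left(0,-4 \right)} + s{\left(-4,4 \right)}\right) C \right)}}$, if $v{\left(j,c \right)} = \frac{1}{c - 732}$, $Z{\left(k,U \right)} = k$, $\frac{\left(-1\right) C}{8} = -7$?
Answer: $- \frac{732}{435765457} \approx -1.6798 \cdot 10^{-6}$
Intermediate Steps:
$C = 56$ ($C = \left(-8\right) \left(-7\right) = 56$)
$s{\left(q,d \right)} = 2 q \left(d + q\right)$
$v{\left(j,c \right)} = \frac{1}{-732 + c}$
$\frac{1}{-595308 + v{\left(328,\left(Z{\left(0,-4 \right)} + s{\left(-4,4 \right)}\right) C \right)}} = \frac{1}{-595308 + \frac{1}{-732 + \left(0 + 2 \left(-4\right) \left(4 - 4\right)\right) 56}} = \frac{1}{-595308 + \frac{1}{-732 + \left(0 + 2 \left(-4\right) 0\right) 56}} = \frac{1}{-595308 + \frac{1}{-732 + \left(0 + 0\right) 56}} = \frac{1}{-595308 + \frac{1}{-732 + 0 \cdot 56}} = \frac{1}{-595308 + \frac{1}{-732 + 0}} = \frac{1}{-595308 + \frac{1}{-732}} = \frac{1}{-595308 - \frac{1}{732}} = \frac{1}{- \frac{435765457}{732}} = - \frac{732}{435765457}$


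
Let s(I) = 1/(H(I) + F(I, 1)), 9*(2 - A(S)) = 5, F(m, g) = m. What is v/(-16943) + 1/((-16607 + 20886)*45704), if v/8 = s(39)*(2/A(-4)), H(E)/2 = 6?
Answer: -9383491565/732283219172648 ≈ -1.2814e-5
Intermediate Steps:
H(E) = 12 (H(E) = 2*6 = 12)
A(S) = 13/9 (A(S) = 2 - 1/9*5 = 2 - 5/9 = 13/9)
s(I) = 1/(12 + I)
v = 48/221 (v = 8*((2/(13/9))/(12 + 39)) = 8*((2*(9/13))/51) = 8*((1/51)*(18/13)) = 8*(6/221) = 48/221 ≈ 0.21719)
v/(-16943) + 1/((-16607 + 20886)*45704) = (48/221)/(-16943) + 1/((-16607 + 20886)*45704) = (48/221)*(-1/16943) + (1/45704)/4279 = -48/3744403 + (1/4279)*(1/45704) = -48/3744403 + 1/195567416 = -9383491565/732283219172648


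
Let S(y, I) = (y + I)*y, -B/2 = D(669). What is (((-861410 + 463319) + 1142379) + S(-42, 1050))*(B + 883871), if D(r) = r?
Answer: 619495804416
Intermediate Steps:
B = -1338 (B = -2*669 = -1338)
S(y, I) = y*(I + y) (S(y, I) = (I + y)*y = y*(I + y))
(((-861410 + 463319) + 1142379) + S(-42, 1050))*(B + 883871) = (((-861410 + 463319) + 1142379) - 42*(1050 - 42))*(-1338 + 883871) = ((-398091 + 1142379) - 42*1008)*882533 = (744288 - 42336)*882533 = 701952*882533 = 619495804416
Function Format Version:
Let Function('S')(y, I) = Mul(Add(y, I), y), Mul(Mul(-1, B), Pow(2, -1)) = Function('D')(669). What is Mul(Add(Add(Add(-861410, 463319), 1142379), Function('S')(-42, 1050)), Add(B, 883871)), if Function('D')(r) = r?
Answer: 619495804416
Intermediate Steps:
B = -1338 (B = Mul(-2, 669) = -1338)
Function('S')(y, I) = Mul(y, Add(I, y)) (Function('S')(y, I) = Mul(Add(I, y), y) = Mul(y, Add(I, y)))
Mul(Add(Add(Add(-861410, 463319), 1142379), Function('S')(-42, 1050)), Add(B, 883871)) = Mul(Add(Add(Add(-861410, 463319), 1142379), Mul(-42, Add(1050, -42))), Add(-1338, 883871)) = Mul(Add(Add(-398091, 1142379), Mul(-42, 1008)), 882533) = Mul(Add(744288, -42336), 882533) = Mul(701952, 882533) = 619495804416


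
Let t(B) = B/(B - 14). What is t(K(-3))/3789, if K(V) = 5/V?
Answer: 5/178083 ≈ 2.8077e-5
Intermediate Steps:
t(B) = B/(-14 + B)
t(K(-3))/3789 = ((5/(-3))/(-14 + 5/(-3)))/3789 = ((5*(-1/3))/(-14 + 5*(-1/3)))*(1/3789) = -5/(3*(-14 - 5/3))*(1/3789) = -5/(3*(-47/3))*(1/3789) = -5/3*(-3/47)*(1/3789) = (5/47)*(1/3789) = 5/178083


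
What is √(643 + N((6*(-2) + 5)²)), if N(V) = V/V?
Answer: 2*√161 ≈ 25.377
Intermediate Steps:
N(V) = 1
√(643 + N((6*(-2) + 5)²)) = √(643 + 1) = √644 = 2*√161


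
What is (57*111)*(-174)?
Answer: -1100898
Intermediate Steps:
(57*111)*(-174) = 6327*(-174) = -1100898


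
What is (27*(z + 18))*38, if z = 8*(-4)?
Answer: -14364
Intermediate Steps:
z = -32
(27*(z + 18))*38 = (27*(-32 + 18))*38 = (27*(-14))*38 = -378*38 = -14364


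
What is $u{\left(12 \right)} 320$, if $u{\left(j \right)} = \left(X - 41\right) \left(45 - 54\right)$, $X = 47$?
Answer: $-17280$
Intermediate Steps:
$u{\left(j \right)} = -54$ ($u{\left(j \right)} = \left(47 - 41\right) \left(45 - 54\right) = 6 \left(-9\right) = -54$)
$u{\left(12 \right)} 320 = \left(-54\right) 320 = -17280$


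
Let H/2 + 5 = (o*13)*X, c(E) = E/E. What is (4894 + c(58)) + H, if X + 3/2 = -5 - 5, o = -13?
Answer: 8772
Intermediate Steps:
c(E) = 1
X = -23/2 (X = -3/2 + (-5 - 5) = -3/2 - 10 = -23/2 ≈ -11.500)
H = 3877 (H = -10 + 2*(-13*13*(-23/2)) = -10 + 2*(-169*(-23/2)) = -10 + 2*(3887/2) = -10 + 3887 = 3877)
(4894 + c(58)) + H = (4894 + 1) + 3877 = 4895 + 3877 = 8772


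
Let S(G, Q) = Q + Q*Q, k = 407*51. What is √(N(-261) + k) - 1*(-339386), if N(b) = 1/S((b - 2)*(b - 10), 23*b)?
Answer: 339386 + √2993992752870366362/12010002 ≈ 3.3953e+5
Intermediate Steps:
k = 20757
S(G, Q) = Q + Q²
N(b) = 1/(23*b*(1 + 23*b)) (N(b) = 1/((23*b)*(1 + 23*b)) = 1/(23*b*(1 + 23*b)))
√(N(-261) + k) - 1*(-339386) = √((1/23)/(-261*(1 + 23*(-261))) + 20757) - 1*(-339386) = √((1/23)*(-1/261)/(1 - 6003) + 20757) + 339386 = √((1/23)*(-1/261)/(-6002) + 20757) + 339386 = √((1/23)*(-1/261)*(-1/6002) + 20757) + 339386 = √(1/36030006 + 20757) + 339386 = √(747874834543/36030006) + 339386 = √2993992752870366362/12010002 + 339386 = 339386 + √2993992752870366362/12010002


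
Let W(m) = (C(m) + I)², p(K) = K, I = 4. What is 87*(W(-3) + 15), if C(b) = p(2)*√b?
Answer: 1653 + 1392*I*√3 ≈ 1653.0 + 2411.0*I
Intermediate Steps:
C(b) = 2*√b
W(m) = (4 + 2*√m)² (W(m) = (2*√m + 4)² = (4 + 2*√m)²)
87*(W(-3) + 15) = 87*(4*(2 + √(-3))² + 15) = 87*(4*(2 + I*√3)² + 15) = 87*(15 + 4*(2 + I*√3)²) = 1305 + 348*(2 + I*√3)²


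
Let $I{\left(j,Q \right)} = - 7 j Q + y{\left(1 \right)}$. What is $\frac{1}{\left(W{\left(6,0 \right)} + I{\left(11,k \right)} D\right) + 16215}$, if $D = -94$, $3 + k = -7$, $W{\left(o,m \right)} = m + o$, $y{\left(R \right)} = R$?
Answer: $- \frac{1}{56253} \approx -1.7777 \cdot 10^{-5}$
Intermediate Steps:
$k = -10$ ($k = -3 - 7 = -10$)
$I{\left(j,Q \right)} = 1 - 7 Q j$ ($I{\left(j,Q \right)} = - 7 j Q + 1 = - 7 Q j + 1 = 1 - 7 Q j$)
$\frac{1}{\left(W{\left(6,0 \right)} + I{\left(11,k \right)} D\right) + 16215} = \frac{1}{\left(\left(0 + 6\right) + \left(1 - \left(-70\right) 11\right) \left(-94\right)\right) + 16215} = \frac{1}{\left(6 + \left(1 + 770\right) \left(-94\right)\right) + 16215} = \frac{1}{\left(6 + 771 \left(-94\right)\right) + 16215} = \frac{1}{\left(6 - 72474\right) + 16215} = \frac{1}{-72468 + 16215} = \frac{1}{-56253} = - \frac{1}{56253}$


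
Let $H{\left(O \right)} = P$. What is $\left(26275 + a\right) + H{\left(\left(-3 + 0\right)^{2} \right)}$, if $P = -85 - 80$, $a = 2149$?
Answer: $28259$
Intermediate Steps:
$P = -165$
$H{\left(O \right)} = -165$
$\left(26275 + a\right) + H{\left(\left(-3 + 0\right)^{2} \right)} = \left(26275 + 2149\right) - 165 = 28424 - 165 = 28259$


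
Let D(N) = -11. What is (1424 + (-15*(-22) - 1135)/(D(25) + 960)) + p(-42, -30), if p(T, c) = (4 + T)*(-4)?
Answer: 1494819/949 ≈ 1575.2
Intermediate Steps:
p(T, c) = -16 - 4*T
(1424 + (-15*(-22) - 1135)/(D(25) + 960)) + p(-42, -30) = (1424 + (-15*(-22) - 1135)/(-11 + 960)) + (-16 - 4*(-42)) = (1424 + (330 - 1135)/949) + (-16 + 168) = (1424 - 805*1/949) + 152 = (1424 - 805/949) + 152 = 1350571/949 + 152 = 1494819/949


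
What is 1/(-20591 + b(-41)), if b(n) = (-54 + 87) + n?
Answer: -1/20599 ≈ -4.8546e-5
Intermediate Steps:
b(n) = 33 + n
1/(-20591 + b(-41)) = 1/(-20591 + (33 - 41)) = 1/(-20591 - 8) = 1/(-20599) = -1/20599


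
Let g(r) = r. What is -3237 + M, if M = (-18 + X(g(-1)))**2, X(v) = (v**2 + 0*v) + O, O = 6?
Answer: -3116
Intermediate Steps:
X(v) = 6 + v**2 (X(v) = (v**2 + 0*v) + 6 = (v**2 + 0) + 6 = v**2 + 6 = 6 + v**2)
M = 121 (M = (-18 + (6 + (-1)**2))**2 = (-18 + (6 + 1))**2 = (-18 + 7)**2 = (-11)**2 = 121)
-3237 + M = -3237 + 121 = -3116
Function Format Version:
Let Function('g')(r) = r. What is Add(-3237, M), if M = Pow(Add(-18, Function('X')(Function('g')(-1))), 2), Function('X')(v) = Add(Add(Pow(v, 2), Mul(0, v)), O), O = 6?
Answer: -3116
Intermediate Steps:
Function('X')(v) = Add(6, Pow(v, 2)) (Function('X')(v) = Add(Add(Pow(v, 2), Mul(0, v)), 6) = Add(Add(Pow(v, 2), 0), 6) = Add(Pow(v, 2), 6) = Add(6, Pow(v, 2)))
M = 121 (M = Pow(Add(-18, Add(6, Pow(-1, 2))), 2) = Pow(Add(-18, Add(6, 1)), 2) = Pow(Add(-18, 7), 2) = Pow(-11, 2) = 121)
Add(-3237, M) = Add(-3237, 121) = -3116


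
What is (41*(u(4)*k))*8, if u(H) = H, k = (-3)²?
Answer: 11808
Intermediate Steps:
k = 9
(41*(u(4)*k))*8 = (41*(4*9))*8 = (41*36)*8 = 1476*8 = 11808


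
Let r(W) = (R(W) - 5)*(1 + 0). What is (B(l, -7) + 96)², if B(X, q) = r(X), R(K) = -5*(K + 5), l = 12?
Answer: 36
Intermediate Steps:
R(K) = -25 - 5*K (R(K) = -5*(5 + K) = -25 - 5*K)
r(W) = -30 - 5*W (r(W) = ((-25 - 5*W) - 5)*(1 + 0) = (-30 - 5*W)*1 = -30 - 5*W)
B(X, q) = -30 - 5*X
(B(l, -7) + 96)² = ((-30 - 5*12) + 96)² = ((-30 - 60) + 96)² = (-90 + 96)² = 6² = 36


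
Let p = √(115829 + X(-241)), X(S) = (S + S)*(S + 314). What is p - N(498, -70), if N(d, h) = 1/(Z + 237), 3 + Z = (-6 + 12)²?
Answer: -1/270 + √80643 ≈ 283.97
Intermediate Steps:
Z = 33 (Z = -3 + (-6 + 12)² = -3 + 6² = -3 + 36 = 33)
X(S) = 2*S*(314 + S) (X(S) = (2*S)*(314 + S) = 2*S*(314 + S))
N(d, h) = 1/270 (N(d, h) = 1/(33 + 237) = 1/270)
p = √80643 (p = √(115829 + 2*(-241)*(314 - 241)) = √(115829 + 2*(-241)*73) = √(115829 - 35186) = √80643 ≈ 283.98)
p - N(498, -70) = √80643 - 1*1/270 = √80643 - 1/270 = -1/270 + √80643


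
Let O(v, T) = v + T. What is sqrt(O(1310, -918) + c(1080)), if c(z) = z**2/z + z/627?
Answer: 2*sqrt(16093418)/209 ≈ 38.389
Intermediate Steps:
O(v, T) = T + v
c(z) = 628*z/627 (c(z) = z + z*(1/627) = z + z/627 = 628*z/627)
sqrt(O(1310, -918) + c(1080)) = sqrt((-918 + 1310) + (628/627)*1080) = sqrt(392 + 226080/209) = sqrt(308008/209) = 2*sqrt(16093418)/209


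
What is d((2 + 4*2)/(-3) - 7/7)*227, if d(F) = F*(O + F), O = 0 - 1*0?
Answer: 38363/9 ≈ 4262.6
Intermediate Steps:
O = 0 (O = 0 + 0 = 0)
d(F) = F**2 (d(F) = F*(0 + F) = F*F = F**2)
d((2 + 4*2)/(-3) - 7/7)*227 = ((2 + 4*2)/(-3) - 7/7)**2*227 = ((2 + 8)*(-1/3) - 7*1/7)**2*227 = (10*(-1/3) - 1)**2*227 = (-10/3 - 1)**2*227 = (-13/3)**2*227 = (169/9)*227 = 38363/9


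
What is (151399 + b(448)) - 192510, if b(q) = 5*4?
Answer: -41091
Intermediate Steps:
b(q) = 20
(151399 + b(448)) - 192510 = (151399 + 20) - 192510 = 151419 - 192510 = -41091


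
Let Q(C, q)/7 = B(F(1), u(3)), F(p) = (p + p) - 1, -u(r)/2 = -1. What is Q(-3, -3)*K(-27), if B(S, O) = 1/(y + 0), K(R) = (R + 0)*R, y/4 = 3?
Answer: 1701/4 ≈ 425.25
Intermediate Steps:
u(r) = 2 (u(r) = -2*(-1) = 2)
F(p) = -1 + 2*p (F(p) = 2*p - 1 = -1 + 2*p)
y = 12 (y = 4*3 = 12)
K(R) = R² (K(R) = R*R = R²)
B(S, O) = 1/12 (B(S, O) = 1/(12 + 0) = 1/12)
Q(C, q) = 7/12 (Q(C, q) = 7*(1/12) = 7/12)
Q(-3, -3)*K(-27) = (7/12)*(-27)² = (7/12)*729 = 1701/4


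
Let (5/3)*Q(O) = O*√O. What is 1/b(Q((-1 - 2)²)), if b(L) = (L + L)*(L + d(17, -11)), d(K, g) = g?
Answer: 25/4212 ≈ 0.0059354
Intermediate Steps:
Q(O) = 3*O^(3/2)/5 (Q(O) = 3*(O*√O)/5 = 3*O^(3/2)/5)
b(L) = 2*L*(-11 + L) (b(L) = (L + L)*(L - 11) = (2*L)*(-11 + L) = 2*L*(-11 + L))
1/b(Q((-1 - 2)²)) = 1/(2*(3*((-1 - 2)²)^(3/2)/5)*(-11 + 3*((-1 - 2)²)^(3/2)/5)) = 1/(2*(3*((-3)²)^(3/2)/5)*(-11 + 3*((-3)²)^(3/2)/5)) = 1/(2*(3*9^(3/2)/5)*(-11 + 3*9^(3/2)/5)) = 1/(2*((⅗)*27)*(-11 + (⅗)*27)) = 1/(2*(81/5)*(-11 + 81/5)) = 1/(2*(81/5)*(26/5)) = 1/(4212/25) = 25/4212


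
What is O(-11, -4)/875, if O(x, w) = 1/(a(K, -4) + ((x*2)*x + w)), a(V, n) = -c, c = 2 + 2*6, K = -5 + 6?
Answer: 1/196000 ≈ 5.1020e-6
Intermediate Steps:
K = 1
c = 14 (c = 2 + 12 = 14)
a(V, n) = -14 (a(V, n) = -1*14 = -14)
O(x, w) = 1/(-14 + w + 2*x²) (O(x, w) = 1/(-14 + ((x*2)*x + w)) = 1/(-14 + ((2*x)*x + w)) = 1/(-14 + (2*x² + w)) = 1/(-14 + (w + 2*x²)) = 1/(-14 + w + 2*x²))
O(-11, -4)/875 = 1/(-14 - 4 + 2*(-11)²*875) = (1/875)/(-14 - 4 + 2*121) = (1/875)/(-14 - 4 + 242) = (1/875)/224 = (1/224)*(1/875) = 1/196000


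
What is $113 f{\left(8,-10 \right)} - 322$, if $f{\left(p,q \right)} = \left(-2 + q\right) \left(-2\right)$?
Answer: $2390$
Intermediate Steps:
$f{\left(p,q \right)} = 4 - 2 q$
$113 f{\left(8,-10 \right)} - 322 = 113 \left(4 - -20\right) - 322 = 113 \left(4 + 20\right) - 322 = 113 \cdot 24 - 322 = 2712 - 322 = 2390$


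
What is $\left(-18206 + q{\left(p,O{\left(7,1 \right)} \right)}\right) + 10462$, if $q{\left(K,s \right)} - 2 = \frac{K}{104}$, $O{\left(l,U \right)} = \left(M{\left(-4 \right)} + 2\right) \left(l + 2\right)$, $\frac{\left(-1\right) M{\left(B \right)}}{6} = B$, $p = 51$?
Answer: $- \frac{805117}{104} \approx -7741.5$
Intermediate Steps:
$M{\left(B \right)} = - 6 B$
$O{\left(l,U \right)} = 52 + 26 l$ ($O{\left(l,U \right)} = \left(\left(-6\right) \left(-4\right) + 2\right) \left(l + 2\right) = \left(24 + 2\right) \left(2 + l\right) = 26 \left(2 + l\right) = 52 + 26 l$)
$q{\left(K,s \right)} = 2 + \frac{K}{104}$
$\left(-18206 + q{\left(p,O{\left(7,1 \right)} \right)}\right) + 10462 = \left(-18206 + \left(2 + \frac{1}{104} \cdot 51\right)\right) + 10462 = \left(-18206 + \left(2 + \frac{51}{104}\right)\right) + 10462 = \left(-18206 + \frac{259}{104}\right) + 10462 = - \frac{1893165}{104} + 10462 = - \frac{805117}{104}$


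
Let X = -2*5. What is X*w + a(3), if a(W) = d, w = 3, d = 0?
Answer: -30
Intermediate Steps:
a(W) = 0
X = -10
X*w + a(3) = -10*3 + 0 = -30 + 0 = -30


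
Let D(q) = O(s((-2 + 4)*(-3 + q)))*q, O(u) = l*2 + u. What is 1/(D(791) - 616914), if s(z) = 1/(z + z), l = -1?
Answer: -3152/1949498601 ≈ -1.6168e-6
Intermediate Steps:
s(z) = 1/(2*z)
O(u) = -2 + u (O(u) = -1*2 + u = -2 + u)
D(q) = q*(-2 + 1/(2*(-6 + 2*q))) (D(q) = (-2 + 1/(2*(((-2 + 4)*(-3 + q)))))*q = (-2 + 1/(2*((2*(-3 + q)))))*q = (-2 + 1/(2*(-6 + 2*q)))*q = q*(-2 + 1/(2*(-6 + 2*q))))
1/(D(791) - 616914) = 1/((1/4)*791*(25 - 8*791)/(-3 + 791) - 616914) = 1/((1/4)*791*(25 - 6328)/788 - 616914) = 1/((1/4)*791*(1/788)*(-6303) - 616914) = 1/(-4985673/3152 - 616914) = 1/(-1949498601/3152) = -3152/1949498601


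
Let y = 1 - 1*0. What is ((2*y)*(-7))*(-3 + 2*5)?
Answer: -98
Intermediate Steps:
y = 1 (y = 1 + 0 = 1)
((2*y)*(-7))*(-3 + 2*5) = ((2*1)*(-7))*(-3 + 2*5) = (2*(-7))*(-3 + 10) = -14*7 = -98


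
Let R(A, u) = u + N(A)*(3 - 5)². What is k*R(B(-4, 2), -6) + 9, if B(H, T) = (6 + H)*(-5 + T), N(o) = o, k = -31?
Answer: 939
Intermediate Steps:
B(H, T) = (-5 + T)*(6 + H)
R(A, u) = u + 4*A (R(A, u) = u + A*(3 - 5)² = u + A*(-2)² = u + A*4 = u + 4*A)
k*R(B(-4, 2), -6) + 9 = -31*(-6 + 4*(-30 - 5*(-4) + 6*2 - 4*2)) + 9 = -31*(-6 + 4*(-30 + 20 + 12 - 8)) + 9 = -31*(-6 + 4*(-6)) + 9 = -31*(-6 - 24) + 9 = -31*(-30) + 9 = 930 + 9 = 939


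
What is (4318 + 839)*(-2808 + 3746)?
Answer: 4837266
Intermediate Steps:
(4318 + 839)*(-2808 + 3746) = 5157*938 = 4837266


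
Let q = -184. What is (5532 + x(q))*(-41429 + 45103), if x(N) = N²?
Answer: 144711512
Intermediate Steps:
(5532 + x(q))*(-41429 + 45103) = (5532 + (-184)²)*(-41429 + 45103) = (5532 + 33856)*3674 = 39388*3674 = 144711512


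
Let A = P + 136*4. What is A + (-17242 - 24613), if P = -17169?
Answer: -58480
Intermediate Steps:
A = -16625 (A = -17169 + 136*4 = -17169 + 544 = -16625)
A + (-17242 - 24613) = -16625 + (-17242 - 24613) = -16625 - 41855 = -58480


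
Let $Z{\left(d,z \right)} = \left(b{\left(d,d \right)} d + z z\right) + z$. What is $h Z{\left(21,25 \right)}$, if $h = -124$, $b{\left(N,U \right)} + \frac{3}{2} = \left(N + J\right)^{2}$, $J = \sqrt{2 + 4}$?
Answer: $-1240682 - 109368 \sqrt{6} \approx -1.5086 \cdot 10^{6}$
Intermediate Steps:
$J = \sqrt{6} \approx 2.4495$
$b{\left(N,U \right)} = - \frac{3}{2} + \left(N + \sqrt{6}\right)^{2}$
$Z{\left(d,z \right)} = z + z^{2} + d \left(- \frac{3}{2} + \left(d + \sqrt{6}\right)^{2}\right)$ ($Z{\left(d,z \right)} = \left(\left(- \frac{3}{2} + \left(d + \sqrt{6}\right)^{2}\right) d + z z\right) + z = \left(d \left(- \frac{3}{2} + \left(d + \sqrt{6}\right)^{2}\right) + z^{2}\right) + z = \left(z^{2} + d \left(- \frac{3}{2} + \left(d + \sqrt{6}\right)^{2}\right)\right) + z = z + z^{2} + d \left(- \frac{3}{2} + \left(d + \sqrt{6}\right)^{2}\right)$)
$h Z{\left(21,25 \right)} = - 124 \left(25 + 25^{2} + \frac{1}{2} \cdot 21 \left(-3 + 2 \left(21 + \sqrt{6}\right)^{2}\right)\right) = - 124 \left(25 + 625 - \left(\frac{63}{2} - 21 \left(21 + \sqrt{6}\right)^{2}\right)\right) = - 124 \left(\frac{1237}{2} + 21 \left(21 + \sqrt{6}\right)^{2}\right) = -76694 - 2604 \left(21 + \sqrt{6}\right)^{2}$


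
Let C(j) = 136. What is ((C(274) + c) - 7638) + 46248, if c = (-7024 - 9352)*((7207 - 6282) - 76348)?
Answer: 1235165794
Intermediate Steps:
c = 1235127048 (c = -16376*(925 - 76348) = -16376*(-75423) = 1235127048)
((C(274) + c) - 7638) + 46248 = ((136 + 1235127048) - 7638) + 46248 = (1235127184 - 7638) + 46248 = 1235119546 + 46248 = 1235165794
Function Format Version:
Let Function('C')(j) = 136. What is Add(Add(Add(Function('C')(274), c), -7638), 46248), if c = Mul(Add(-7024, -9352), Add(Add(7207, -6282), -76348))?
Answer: 1235165794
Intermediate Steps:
c = 1235127048 (c = Mul(-16376, Add(925, -76348)) = Mul(-16376, -75423) = 1235127048)
Add(Add(Add(Function('C')(274), c), -7638), 46248) = Add(Add(Add(136, 1235127048), -7638), 46248) = Add(Add(1235127184, -7638), 46248) = Add(1235119546, 46248) = 1235165794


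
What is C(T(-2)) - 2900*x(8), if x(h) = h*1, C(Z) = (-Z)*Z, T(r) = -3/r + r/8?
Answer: -371225/16 ≈ -23202.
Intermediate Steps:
T(r) = -3/r + r/8 (T(r) = -3/r + r*(1/8) = -3/r + r/8)
C(Z) = -Z**2
x(h) = h
C(T(-2)) - 2900*x(8) = -(-3/(-2) + (1/8)*(-2))**2 - 2900*8 = -(-3*(-1/2) - 1/4)**2 - 1*23200 = -(3/2 - 1/4)**2 - 23200 = -(5/4)**2 - 23200 = -1*25/16 - 23200 = -25/16 - 23200 = -371225/16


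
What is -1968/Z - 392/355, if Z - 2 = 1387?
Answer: -414376/164365 ≈ -2.5211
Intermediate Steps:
Z = 1389 (Z = 2 + 1387 = 1389)
-1968/Z - 392/355 = -1968/1389 - 392/355 = -1968*1/1389 - 392*1/355 = -656/463 - 392/355 = -414376/164365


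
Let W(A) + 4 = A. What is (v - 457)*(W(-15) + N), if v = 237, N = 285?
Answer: -58520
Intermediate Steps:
W(A) = -4 + A
(v - 457)*(W(-15) + N) = (237 - 457)*((-4 - 15) + 285) = -220*(-19 + 285) = -220*266 = -58520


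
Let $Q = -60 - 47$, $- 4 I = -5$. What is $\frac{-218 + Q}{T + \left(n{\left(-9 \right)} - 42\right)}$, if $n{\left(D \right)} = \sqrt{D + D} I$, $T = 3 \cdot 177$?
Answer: $- \frac{423800}{637731} + \frac{3250 i \sqrt{2}}{637731} \approx -0.66454 + 0.0072071 i$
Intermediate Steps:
$I = \frac{5}{4}$ ($I = \left(- \frac{1}{4}\right) \left(-5\right) = \frac{5}{4} \approx 1.25$)
$Q = -107$ ($Q = -60 - 47 = -107$)
$T = 531$
$n{\left(D \right)} = \frac{5 \sqrt{2} \sqrt{D}}{4}$ ($n{\left(D \right)} = \sqrt{D + D} \frac{5}{4} = \sqrt{2 D} \frac{5}{4} = \sqrt{2} \sqrt{D} \frac{5}{4} = \frac{5 \sqrt{2} \sqrt{D}}{4}$)
$\frac{-218 + Q}{T + \left(n{\left(-9 \right)} - 42\right)} = \frac{-218 - 107}{531 + \left(\frac{5 \sqrt{2} \sqrt{-9}}{4} - 42\right)} = - \frac{325}{531 - \left(42 - \frac{5 \sqrt{2} \cdot 3 i}{4}\right)} = - \frac{325}{531 - \left(42 - \frac{15 i \sqrt{2}}{4}\right)} = - \frac{325}{489 + \frac{15 i \sqrt{2}}{4}}$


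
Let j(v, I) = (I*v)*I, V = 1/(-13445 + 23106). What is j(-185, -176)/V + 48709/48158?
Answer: -2666168472176571/48158 ≈ -5.5363e+10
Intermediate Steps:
V = 1/9661 ≈ 0.00010351
j(v, I) = v*I**2
j(-185, -176)/V + 48709/48158 = (-185*(-176)**2)/(1/9661) + 48709/48158 = -185*30976*9661 + 48709*(1/48158) = -5730560*9661 + 48709/48158 = -55362940160 + 48709/48158 = -2666168472176571/48158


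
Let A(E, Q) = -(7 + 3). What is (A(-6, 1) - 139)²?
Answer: 22201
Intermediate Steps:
A(E, Q) = -10 (A(E, Q) = -1*10 = -10)
(A(-6, 1) - 139)² = (-10 - 139)² = (-149)² = 22201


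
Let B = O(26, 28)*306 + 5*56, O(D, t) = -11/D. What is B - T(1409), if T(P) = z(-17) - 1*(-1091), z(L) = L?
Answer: -12005/13 ≈ -923.46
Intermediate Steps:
T(P) = 1074 (T(P) = -17 - 1*(-1091) = -17 + 1091 = 1074)
B = 1957/13 (B = -11/26*306 + 5*56 = -11*1/26*306 + 280 = -11/26*306 + 280 = -1683/13 + 280 = 1957/13 ≈ 150.54)
B - T(1409) = 1957/13 - 1*1074 = 1957/13 - 1074 = -12005/13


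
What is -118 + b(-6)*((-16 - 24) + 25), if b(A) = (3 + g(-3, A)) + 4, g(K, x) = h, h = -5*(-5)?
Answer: -598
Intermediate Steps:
h = 25
g(K, x) = 25
b(A) = 32 (b(A) = (3 + 25) + 4 = 28 + 4 = 32)
-118 + b(-6)*((-16 - 24) + 25) = -118 + 32*((-16 - 24) + 25) = -118 + 32*(-40 + 25) = -118 + 32*(-15) = -118 - 480 = -598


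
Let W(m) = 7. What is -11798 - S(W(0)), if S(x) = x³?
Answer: -12141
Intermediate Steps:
-11798 - S(W(0)) = -11798 - 1*7³ = -11798 - 1*343 = -11798 - 343 = -12141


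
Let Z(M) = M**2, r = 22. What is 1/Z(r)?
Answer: 1/484 ≈ 0.0020661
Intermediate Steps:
1/Z(r) = 1/(22**2) = 1/484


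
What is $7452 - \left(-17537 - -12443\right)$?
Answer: $12546$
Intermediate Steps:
$7452 - \left(-17537 - -12443\right) = 7452 - \left(-17537 + 12443\right) = 7452 - -5094 = 7452 + 5094 = 12546$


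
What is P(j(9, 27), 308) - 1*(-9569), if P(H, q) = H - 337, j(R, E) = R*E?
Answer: 9475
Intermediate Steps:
j(R, E) = E*R
P(H, q) = -337 + H
P(j(9, 27), 308) - 1*(-9569) = (-337 + 27*9) - 1*(-9569) = (-337 + 243) + 9569 = -94 + 9569 = 9475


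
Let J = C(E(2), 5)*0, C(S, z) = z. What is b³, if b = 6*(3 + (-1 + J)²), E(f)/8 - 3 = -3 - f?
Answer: 13824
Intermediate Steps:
E(f) = -8*f (E(f) = 24 + 8*(-3 - f) = 24 + (-24 - 8*f) = -8*f)
J = 0 (J = 5*0 = 0)
b = 24 (b = 6*(3 + (-1 + 0)²) = 6*(3 + (-1)²) = 6*(3 + 1) = 6*4 = 24)
b³ = 24³ = 13824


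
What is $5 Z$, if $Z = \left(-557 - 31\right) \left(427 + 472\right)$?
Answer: $-2643060$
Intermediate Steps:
$Z = -528612$ ($Z = \left(-588\right) 899 = -528612$)
$5 Z = 5 \left(-528612\right) = -2643060$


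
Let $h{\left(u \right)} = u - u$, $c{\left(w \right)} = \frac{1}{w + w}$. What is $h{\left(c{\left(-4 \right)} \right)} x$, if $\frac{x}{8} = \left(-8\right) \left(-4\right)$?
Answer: $0$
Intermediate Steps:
$c{\left(w \right)} = \frac{1}{2 w}$
$x = 256$ ($x = 8 \left(\left(-8\right) \left(-4\right)\right) = 8 \cdot 32 = 256$)
$h{\left(u \right)} = 0$
$h{\left(c{\left(-4 \right)} \right)} x = 0 \cdot 256 = 0$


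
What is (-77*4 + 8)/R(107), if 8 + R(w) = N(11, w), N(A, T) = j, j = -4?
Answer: 25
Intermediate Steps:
N(A, T) = -4
R(w) = -12 (R(w) = -8 - 4 = -12)
(-77*4 + 8)/R(107) = (-77*4 + 8)/(-12) = (-308 + 8)*(-1/12) = -300*(-1/12) = 25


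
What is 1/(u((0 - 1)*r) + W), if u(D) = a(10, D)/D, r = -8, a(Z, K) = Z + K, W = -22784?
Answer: -4/91127 ≈ -4.3895e-5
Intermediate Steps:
a(Z, K) = K + Z
u(D) = (10 + D)/D (u(D) = (D + 10)/D = (10 + D)/D)
1/(u((0 - 1)*r) + W) = 1/((10 + (0 - 1)*(-8))/(((0 - 1)*(-8))) - 22784) = 1/((10 - 1*(-8))/((-1*(-8))) - 22784) = 1/((10 + 8)/8 - 22784) = 1/((1/8)*18 - 22784) = 1/(9/4 - 22784) = 1/(-91127/4) = -4/91127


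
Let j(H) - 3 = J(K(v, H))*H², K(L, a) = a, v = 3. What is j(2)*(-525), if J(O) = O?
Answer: -5775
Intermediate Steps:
j(H) = 3 + H³ (j(H) = 3 + H*H² = 3 + H³)
j(2)*(-525) = (3 + 2³)*(-525) = (3 + 8)*(-525) = 11*(-525) = -5775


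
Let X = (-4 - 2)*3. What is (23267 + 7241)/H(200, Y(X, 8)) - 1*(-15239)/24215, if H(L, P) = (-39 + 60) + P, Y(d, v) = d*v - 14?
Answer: -736663477/3317455 ≈ -222.06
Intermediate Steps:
X = -18 (X = -6*3 = -18)
Y(d, v) = -14 + d*v
H(L, P) = 21 + P
(23267 + 7241)/H(200, Y(X, 8)) - 1*(-15239)/24215 = (23267 + 7241)/(21 + (-14 - 18*8)) - 1*(-15239)/24215 = 30508/(21 + (-14 - 144)) + 15239*(1/24215) = 30508/(21 - 158) + 15239/24215 = 30508/(-137) + 15239/24215 = 30508*(-1/137) + 15239/24215 = -30508/137 + 15239/24215 = -736663477/3317455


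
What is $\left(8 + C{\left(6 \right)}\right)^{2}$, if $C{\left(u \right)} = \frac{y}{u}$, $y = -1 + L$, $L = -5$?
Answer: $49$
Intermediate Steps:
$y = -6$ ($y = -1 - 5 = -6$)
$C{\left(u \right)} = - \frac{6}{u}$
$\left(8 + C{\left(6 \right)}\right)^{2} = \left(8 - \frac{6}{6}\right)^{2} = \left(8 - 1\right)^{2} = 7^{2} = 49$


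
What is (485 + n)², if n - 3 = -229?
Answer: 67081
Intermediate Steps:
n = -226 (n = 3 - 229 = -226)
(485 + n)² = (485 - 226)² = 259² = 67081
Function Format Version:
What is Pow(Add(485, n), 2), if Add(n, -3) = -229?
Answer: 67081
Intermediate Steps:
n = -226 (n = Add(3, -229) = -226)
Pow(Add(485, n), 2) = Pow(Add(485, -226), 2) = Pow(259, 2) = 67081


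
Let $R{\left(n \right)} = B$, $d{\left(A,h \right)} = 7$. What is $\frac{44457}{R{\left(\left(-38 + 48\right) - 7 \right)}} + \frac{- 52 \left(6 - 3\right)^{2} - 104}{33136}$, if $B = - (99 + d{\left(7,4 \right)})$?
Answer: $- \frac{184148473}{439052} \approx -419.42$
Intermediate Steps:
$B = -106$ ($B = - (99 + 7) = \left(-1\right) 106 = -106$)
$R{\left(n \right)} = -106$
$\frac{44457}{R{\left(\left(-38 + 48\right) - 7 \right)}} + \frac{- 52 \left(6 - 3\right)^{2} - 104}{33136} = \frac{44457}{-106} + \frac{- 52 \left(6 - 3\right)^{2} - 104}{33136} = 44457 \left(- \frac{1}{106}\right) + \left(- 52 \cdot 3^{2} - 104\right) \frac{1}{33136} = - \frac{44457}{106} + \left(\left(-52\right) 9 - 104\right) \frac{1}{33136} = - \frac{44457}{106} + \left(-468 - 104\right) \frac{1}{33136} = - \frac{44457}{106} - \frac{143}{8284} = - \frac{184148473}{439052}$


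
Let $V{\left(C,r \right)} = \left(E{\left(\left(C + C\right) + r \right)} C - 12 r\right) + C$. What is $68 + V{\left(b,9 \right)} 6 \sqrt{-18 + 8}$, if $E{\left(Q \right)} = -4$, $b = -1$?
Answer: $68 - 630 i \sqrt{10} \approx 68.0 - 1992.2 i$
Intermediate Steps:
$V{\left(C,r \right)} = - 12 r - 3 C$ ($V{\left(C,r \right)} = \left(- 4 C - 12 r\right) + C = \left(- 12 r - 4 C\right) + C = - 12 r - 3 C$)
$68 + V{\left(b,9 \right)} 6 \sqrt{-18 + 8} = 68 + \left(\left(-12\right) 9 - -3\right) 6 \sqrt{-18 + 8} = 68 + \left(-108 + 3\right) 6 \sqrt{-10} = 68 - 105 \cdot 6 i \sqrt{10} = 68 - 630 i \sqrt{10}$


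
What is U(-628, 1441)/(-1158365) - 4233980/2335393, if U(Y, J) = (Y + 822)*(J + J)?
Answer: -6210231152144/2705237512445 ≈ -2.2956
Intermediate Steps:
U(Y, J) = 2*J*(822 + Y) (U(Y, J) = (822 + Y)*(2*J) = 2*J*(822 + Y))
U(-628, 1441)/(-1158365) - 4233980/2335393 = (2*1441*(822 - 628))/(-1158365) - 4233980/2335393 = (2*1441*194)*(-1/1158365) - 4233980*1/2335393 = 559108*(-1/1158365) - 4233980/2335393 = -559108/1158365 - 4233980/2335393 = -6210231152144/2705237512445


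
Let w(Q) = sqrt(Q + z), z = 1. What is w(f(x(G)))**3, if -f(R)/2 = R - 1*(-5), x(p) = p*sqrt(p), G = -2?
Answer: (-9 + 4*I*sqrt(2))**(3/2) ≈ -25.848 - 23.089*I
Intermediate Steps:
x(p) = p**(3/2)
f(R) = -10 - 2*R (f(R) = -2*(R - 1*(-5)) = -2*(R + 5) = -2*(5 + R) = -10 - 2*R)
w(Q) = sqrt(1 + Q) (w(Q) = sqrt(Q + 1) = sqrt(1 + Q))
w(f(x(G)))**3 = (sqrt(1 + (-10 - (-4)*I*sqrt(2))))**3 = (sqrt(1 + (-10 + 4*I*sqrt(2))))**3 = (sqrt(-9 + 4*I*sqrt(2)))**3 = (-9 + 4*I*sqrt(2))**(3/2)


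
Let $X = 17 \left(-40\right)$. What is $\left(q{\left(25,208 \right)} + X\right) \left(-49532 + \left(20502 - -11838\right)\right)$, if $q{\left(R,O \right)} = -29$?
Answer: $12189128$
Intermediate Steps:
$X = -680$
$\left(q{\left(25,208 \right)} + X\right) \left(-49532 + \left(20502 - -11838\right)\right) = \left(-29 - 680\right) \left(-49532 + \left(20502 - -11838\right)\right) = - 709 \left(-49532 + \left(20502 + 11838\right)\right) = - 709 \left(-49532 + 32340\right) = \left(-709\right) \left(-17192\right) = 12189128$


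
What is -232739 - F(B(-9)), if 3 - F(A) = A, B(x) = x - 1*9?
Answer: -232760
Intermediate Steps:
B(x) = -9 + x (B(x) = x - 9 = -9 + x)
F(A) = 3 - A
-232739 - F(B(-9)) = -232739 - (3 - (-9 - 9)) = -232739 - (3 - 1*(-18)) = -232739 - (3 + 18) = -232739 - 1*21 = -232739 - 21 = -232760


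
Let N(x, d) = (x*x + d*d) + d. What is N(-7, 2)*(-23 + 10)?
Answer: -715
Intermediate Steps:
N(x, d) = d + d² + x² (N(x, d) = (x² + d²) + d = (d² + x²) + d = d + d² + x²)
N(-7, 2)*(-23 + 10) = (2 + 2² + (-7)²)*(-23 + 10) = (2 + 4 + 49)*(-13) = 55*(-13) = -715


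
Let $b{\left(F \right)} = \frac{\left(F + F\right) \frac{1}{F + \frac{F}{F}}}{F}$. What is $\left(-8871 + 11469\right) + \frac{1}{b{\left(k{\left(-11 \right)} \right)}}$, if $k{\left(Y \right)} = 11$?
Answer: $2604$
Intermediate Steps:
$b{\left(F \right)} = \frac{2}{1 + F}$ ($b{\left(F \right)} = \frac{2 F \frac{1}{F + 1}}{F} = \frac{2 F \frac{1}{1 + F}}{F} = \frac{2}{1 + F}$)
$\left(-8871 + 11469\right) + \frac{1}{b{\left(k{\left(-11 \right)} \right)}} = \left(-8871 + 11469\right) + \frac{1}{2 \frac{1}{1 + 11}} = 2598 + \frac{1}{2 \cdot \frac{1}{12}} = 2598 + \frac{1}{\frac{1}{6}} = 2598 + 6 = 2604$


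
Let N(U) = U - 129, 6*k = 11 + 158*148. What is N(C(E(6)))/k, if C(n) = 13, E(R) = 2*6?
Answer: -696/23395 ≈ -0.029750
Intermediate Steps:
E(R) = 12
k = 23395/6 (k = (11 + 158*148)/6 = (11 + 23384)/6 = (⅙)*23395 = 23395/6 ≈ 3899.2)
N(U) = -129 + U
N(C(E(6)))/k = (-129 + 13)/(23395/6) = -116*6/23395 = -696/23395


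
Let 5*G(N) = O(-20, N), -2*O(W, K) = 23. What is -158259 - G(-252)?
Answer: -1582567/10 ≈ -1.5826e+5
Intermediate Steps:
O(W, K) = -23/2 (O(W, K) = -1/2*23 = -23/2)
G(N) = -23/10 (G(N) = (1/5)*(-23/2) = -23/10)
-158259 - G(-252) = -158259 - 1*(-23/10) = -158259 + 23/10 = -1582567/10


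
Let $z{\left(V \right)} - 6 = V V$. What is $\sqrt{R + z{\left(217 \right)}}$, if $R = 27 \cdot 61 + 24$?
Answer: $\sqrt{48766} \approx 220.83$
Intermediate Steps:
$z{\left(V \right)} = 6 + V^{2}$ ($z{\left(V \right)} = 6 + V V = 6 + V^{2}$)
$R = 1671$ ($R = 1647 + 24 = 1671$)
$\sqrt{R + z{\left(217 \right)}} = \sqrt{1671 + \left(6 + 217^{2}\right)} = \sqrt{1671 + \left(6 + 47089\right)} = \sqrt{1671 + 47095} = \sqrt{48766}$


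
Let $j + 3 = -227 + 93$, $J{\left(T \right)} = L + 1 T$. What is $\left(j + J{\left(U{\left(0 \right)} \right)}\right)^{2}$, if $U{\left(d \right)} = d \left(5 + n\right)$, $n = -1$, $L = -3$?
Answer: $19600$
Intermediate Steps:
$U{\left(d \right)} = 4 d$ ($U{\left(d \right)} = d \left(5 - 1\right) = d 4 = 4 d$)
$J{\left(T \right)} = -3 + T$ ($J{\left(T \right)} = -3 + 1 T = -3 + T$)
$j = -137$ ($j = -3 + \left(-227 + 93\right) = -3 - 134 = -137$)
$\left(j + J{\left(U{\left(0 \right)} \right)}\right)^{2} = \left(-137 + \left(-3 + 4 \cdot 0\right)\right)^{2} = \left(-137 + \left(-3 + 0\right)\right)^{2} = \left(-137 - 3\right)^{2} = \left(-140\right)^{2} = 19600$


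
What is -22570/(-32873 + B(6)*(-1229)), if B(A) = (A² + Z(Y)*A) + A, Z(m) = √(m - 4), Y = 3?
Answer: 1906961870/7193104957 - 166431180*I/7193104957 ≈ 0.26511 - 0.023138*I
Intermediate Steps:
Z(m) = √(-4 + m)
B(A) = A + A² + I*A (B(A) = (A² + √(-4 + 3)*A) + A = (A² + √(-1)*A) + A = (A² + I*A) + A = A + A² + I*A)
-22570/(-32873 + B(6)*(-1229)) = -22570/(-32873 + (6*(1 + I + 6))*(-1229)) = -22570/(-32873 + (6*(7 + I))*(-1229)) = -22570/(-32873 + (42 + 6*I)*(-1229)) = -22570/(-32873 + (-51618 - 7374*I)) = -22570*(-84491 + 7374*I)/7193104957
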